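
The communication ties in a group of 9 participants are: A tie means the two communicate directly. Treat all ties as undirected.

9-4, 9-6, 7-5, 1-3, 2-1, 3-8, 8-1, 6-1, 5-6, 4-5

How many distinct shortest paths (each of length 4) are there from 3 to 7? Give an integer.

The shortest distance is 4, and the only length-4 path is 3–1–6–5–7. So there is exactly 1 shortest path.

1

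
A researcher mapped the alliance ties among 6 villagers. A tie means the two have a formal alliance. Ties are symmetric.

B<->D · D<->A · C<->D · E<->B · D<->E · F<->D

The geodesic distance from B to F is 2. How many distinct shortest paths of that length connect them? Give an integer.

The shortest distance is 2, and the only length-2 path is B–D–F. So there is exactly 1 shortest path.

1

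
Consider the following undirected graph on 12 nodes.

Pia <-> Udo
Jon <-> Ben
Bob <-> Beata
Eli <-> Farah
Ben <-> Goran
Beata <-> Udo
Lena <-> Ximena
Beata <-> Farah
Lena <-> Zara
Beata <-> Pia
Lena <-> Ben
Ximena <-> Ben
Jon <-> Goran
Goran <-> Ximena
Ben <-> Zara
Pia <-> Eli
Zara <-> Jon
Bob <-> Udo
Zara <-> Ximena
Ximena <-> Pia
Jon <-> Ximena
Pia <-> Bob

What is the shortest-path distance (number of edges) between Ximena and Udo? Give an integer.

2

One shortest route is Ximena – Pia – Udo, which uses 2 edges, and Ximena and Udo are not directly tied, so nothing shorter exists. So d(Ximena,Udo) = 2.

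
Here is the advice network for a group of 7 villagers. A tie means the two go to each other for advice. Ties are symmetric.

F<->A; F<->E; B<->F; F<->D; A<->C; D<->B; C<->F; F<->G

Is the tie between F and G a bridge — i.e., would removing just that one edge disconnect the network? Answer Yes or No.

Yes

Without the F–G edge there is no alternate route between F and G, so the network disconnects. It is a bridge.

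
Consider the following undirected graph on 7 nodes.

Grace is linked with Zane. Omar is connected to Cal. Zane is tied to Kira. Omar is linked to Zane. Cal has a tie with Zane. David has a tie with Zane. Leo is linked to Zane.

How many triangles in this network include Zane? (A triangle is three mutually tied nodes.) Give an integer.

Zane's neighbors: Cal, David, Grace, Kira, Leo, and Omar.
Neighbor pairs that are themselves tied: Zane–Cal–Omar. Each forms one triangle with Zane, for 1 in total.

1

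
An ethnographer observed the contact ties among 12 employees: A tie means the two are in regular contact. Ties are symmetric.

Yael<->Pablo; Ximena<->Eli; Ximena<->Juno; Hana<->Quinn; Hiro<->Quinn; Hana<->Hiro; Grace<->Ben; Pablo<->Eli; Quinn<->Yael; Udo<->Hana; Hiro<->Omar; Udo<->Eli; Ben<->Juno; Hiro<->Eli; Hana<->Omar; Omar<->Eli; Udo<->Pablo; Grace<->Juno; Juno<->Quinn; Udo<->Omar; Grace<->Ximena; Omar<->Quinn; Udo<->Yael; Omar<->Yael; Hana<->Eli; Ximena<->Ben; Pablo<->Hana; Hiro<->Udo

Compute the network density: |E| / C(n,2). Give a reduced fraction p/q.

14/33

There are 28 edges and 12 nodes, so the maximum possible is C(12,2) = 66.
Density = 28/66 = 14/33.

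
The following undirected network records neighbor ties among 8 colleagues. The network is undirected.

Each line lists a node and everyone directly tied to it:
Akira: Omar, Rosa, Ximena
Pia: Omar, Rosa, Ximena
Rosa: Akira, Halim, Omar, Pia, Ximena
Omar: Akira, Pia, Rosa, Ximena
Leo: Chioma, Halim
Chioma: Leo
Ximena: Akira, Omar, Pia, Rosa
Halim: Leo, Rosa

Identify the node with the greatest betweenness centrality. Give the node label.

Rosa

Unnormalized betweenness of each node: Akira:0, Chioma:0, Halim:10, Leo:6, Omar:1/3, Pia:0, Rosa:37/3, Ximena:1/3.
Rosa has the largest value, 37/3, making it the main broker — the node through which the most shortest paths run.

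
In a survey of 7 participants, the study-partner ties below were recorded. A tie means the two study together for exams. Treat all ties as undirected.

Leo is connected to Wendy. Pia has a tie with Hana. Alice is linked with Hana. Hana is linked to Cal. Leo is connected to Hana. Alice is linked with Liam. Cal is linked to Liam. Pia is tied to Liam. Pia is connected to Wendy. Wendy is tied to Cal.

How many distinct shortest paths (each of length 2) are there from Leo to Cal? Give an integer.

The shortest distance is 2. The length-2 paths are: Leo–Wendy–Cal; Leo–Hana–Cal.
That gives 2 distinct shortest paths.

2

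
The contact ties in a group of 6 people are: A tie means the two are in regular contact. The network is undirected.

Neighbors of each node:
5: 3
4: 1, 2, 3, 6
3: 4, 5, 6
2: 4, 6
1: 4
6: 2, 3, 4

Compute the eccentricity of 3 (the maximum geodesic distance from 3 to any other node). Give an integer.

Distances from 3: 1:2, 2:2, 4:1, 5:1, 6:1.
The largest is 2 (to 2 and 1), so the eccentricity of 3 is 2.

2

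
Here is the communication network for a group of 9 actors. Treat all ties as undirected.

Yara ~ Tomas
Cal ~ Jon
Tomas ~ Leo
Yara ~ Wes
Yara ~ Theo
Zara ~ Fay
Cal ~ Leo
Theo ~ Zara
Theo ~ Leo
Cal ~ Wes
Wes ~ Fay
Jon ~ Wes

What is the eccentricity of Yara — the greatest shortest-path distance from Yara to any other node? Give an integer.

2

Distances from Yara: Cal:2, Fay:2, Jon:2, Leo:2, Theo:1, Tomas:1, Wes:1, Zara:2.
The largest is 2 (to Leo, Zara, Fay, Jon, and Cal), so the eccentricity of Yara is 2.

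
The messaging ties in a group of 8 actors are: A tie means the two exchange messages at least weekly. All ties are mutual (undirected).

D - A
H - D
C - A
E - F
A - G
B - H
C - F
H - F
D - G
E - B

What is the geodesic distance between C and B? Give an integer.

One shortest route is C – F – E – B, which uses 3 edges, and at distance 2 from C we only reach {D, E, G, H}, which does not include B. So d(C,B) = 3.

3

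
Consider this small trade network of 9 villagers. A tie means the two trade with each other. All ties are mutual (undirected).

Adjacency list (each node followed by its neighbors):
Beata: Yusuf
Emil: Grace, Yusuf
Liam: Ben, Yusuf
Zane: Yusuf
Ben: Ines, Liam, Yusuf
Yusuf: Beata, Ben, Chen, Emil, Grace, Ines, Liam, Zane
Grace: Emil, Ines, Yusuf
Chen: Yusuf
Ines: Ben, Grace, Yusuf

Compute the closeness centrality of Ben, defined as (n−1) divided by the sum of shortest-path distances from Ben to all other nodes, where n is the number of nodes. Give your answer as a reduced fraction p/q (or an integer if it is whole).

8/13

Distances from Ben: Beata:2, Chen:2, Emil:2, Grace:2, Ines:1, Liam:1, Yusuf:1, Zane:2. Sum = 13.
n = 9, so closeness = 8/13.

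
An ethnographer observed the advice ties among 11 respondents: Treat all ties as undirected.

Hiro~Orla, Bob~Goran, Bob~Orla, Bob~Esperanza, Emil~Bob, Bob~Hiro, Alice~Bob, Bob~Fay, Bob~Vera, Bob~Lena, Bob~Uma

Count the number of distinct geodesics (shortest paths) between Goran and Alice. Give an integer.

1

The shortest distance is 2, and the only length-2 path is Goran–Bob–Alice. So there is exactly 1 shortest path.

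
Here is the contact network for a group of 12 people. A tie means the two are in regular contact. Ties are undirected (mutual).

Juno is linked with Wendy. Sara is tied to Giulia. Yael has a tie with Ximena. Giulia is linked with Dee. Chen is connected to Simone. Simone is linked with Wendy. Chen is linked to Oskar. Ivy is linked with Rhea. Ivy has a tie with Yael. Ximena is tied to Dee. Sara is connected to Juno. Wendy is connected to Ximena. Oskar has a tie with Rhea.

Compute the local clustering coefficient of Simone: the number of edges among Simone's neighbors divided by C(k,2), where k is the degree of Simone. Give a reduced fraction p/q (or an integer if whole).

Simone's neighbors: Chen and Wendy (k = 2).
Possible neighbor pairs: C(2,2) = 1. Edges among them: none → e = 0.
Clustering(Simone) = 0/1.

0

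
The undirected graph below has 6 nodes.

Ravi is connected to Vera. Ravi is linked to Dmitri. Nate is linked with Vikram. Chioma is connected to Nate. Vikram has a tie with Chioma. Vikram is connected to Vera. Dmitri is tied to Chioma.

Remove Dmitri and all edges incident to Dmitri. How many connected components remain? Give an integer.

Dmitri's neighbors (Chioma and Ravi) remain reachable from one another through other ties, so the rest of the network stays in one piece.

1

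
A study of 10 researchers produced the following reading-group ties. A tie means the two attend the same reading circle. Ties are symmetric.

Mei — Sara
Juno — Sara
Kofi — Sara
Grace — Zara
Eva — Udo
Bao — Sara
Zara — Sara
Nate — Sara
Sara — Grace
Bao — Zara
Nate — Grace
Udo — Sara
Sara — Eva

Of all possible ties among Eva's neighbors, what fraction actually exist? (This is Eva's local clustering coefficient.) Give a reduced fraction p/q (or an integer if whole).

1

Eva's neighbors: Sara and Udo (k = 2).
Possible neighbor pairs: C(2,2) = 1. Edges among them: Sara–Udo → e = 1.
Clustering(Eva) = 1/1.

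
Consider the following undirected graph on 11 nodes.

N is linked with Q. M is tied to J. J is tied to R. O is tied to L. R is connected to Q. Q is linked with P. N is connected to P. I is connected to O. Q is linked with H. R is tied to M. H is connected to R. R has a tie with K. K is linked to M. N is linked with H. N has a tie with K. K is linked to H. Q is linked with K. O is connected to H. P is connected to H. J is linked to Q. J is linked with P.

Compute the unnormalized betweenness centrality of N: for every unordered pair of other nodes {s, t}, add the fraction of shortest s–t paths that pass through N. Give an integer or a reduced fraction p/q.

1/3

Pairs whose geodesics pass through N — P–K: 1/3.
All other pairs contribute 0.
Summing the contributions gives betweenness(N) = 1/3.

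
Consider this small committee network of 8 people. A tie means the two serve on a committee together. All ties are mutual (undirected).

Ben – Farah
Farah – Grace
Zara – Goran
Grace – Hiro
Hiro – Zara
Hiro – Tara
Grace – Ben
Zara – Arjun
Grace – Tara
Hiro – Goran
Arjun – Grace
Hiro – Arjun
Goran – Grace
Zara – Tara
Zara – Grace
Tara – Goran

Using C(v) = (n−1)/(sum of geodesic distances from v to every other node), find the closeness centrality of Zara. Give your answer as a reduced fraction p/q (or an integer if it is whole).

Distances from Zara: Arjun:1, Ben:2, Farah:2, Goran:1, Grace:1, Hiro:1, Tara:1. Sum = 9.
n = 8, so closeness = 7/9.

7/9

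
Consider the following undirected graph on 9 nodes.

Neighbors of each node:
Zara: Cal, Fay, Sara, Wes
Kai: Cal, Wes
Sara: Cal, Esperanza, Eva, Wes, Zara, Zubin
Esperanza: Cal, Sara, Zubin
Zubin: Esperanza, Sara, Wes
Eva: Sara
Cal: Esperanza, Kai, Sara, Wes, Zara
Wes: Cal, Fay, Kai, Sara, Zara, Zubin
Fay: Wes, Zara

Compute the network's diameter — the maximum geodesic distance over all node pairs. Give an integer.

Eccentricity of each node (its greatest distance to any other): Cal:2, Esperanza:3, Eva:3, Fay:3, Kai:3, Sara:2, Wes:2, Zara:2, Zubin:2.
The maximum eccentricity is 3, realized for instance by the pair Kai–Eva via Kai – Wes – Sara – Eva. So the diameter is 3.

3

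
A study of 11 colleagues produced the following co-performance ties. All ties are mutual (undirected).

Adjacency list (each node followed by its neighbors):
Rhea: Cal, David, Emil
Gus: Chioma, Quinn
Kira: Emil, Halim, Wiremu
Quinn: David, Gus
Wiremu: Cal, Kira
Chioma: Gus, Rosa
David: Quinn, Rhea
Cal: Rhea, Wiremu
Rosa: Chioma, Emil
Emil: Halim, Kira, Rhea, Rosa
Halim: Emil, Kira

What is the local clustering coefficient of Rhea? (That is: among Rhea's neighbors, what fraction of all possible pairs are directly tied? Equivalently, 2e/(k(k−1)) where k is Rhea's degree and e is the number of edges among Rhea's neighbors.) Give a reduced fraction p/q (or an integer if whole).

Rhea's neighbors: Cal, David, and Emil (k = 3).
Possible neighbor pairs: C(3,2) = 3. Edges among them: none → e = 0.
Clustering(Rhea) = 0/3 = 0.

0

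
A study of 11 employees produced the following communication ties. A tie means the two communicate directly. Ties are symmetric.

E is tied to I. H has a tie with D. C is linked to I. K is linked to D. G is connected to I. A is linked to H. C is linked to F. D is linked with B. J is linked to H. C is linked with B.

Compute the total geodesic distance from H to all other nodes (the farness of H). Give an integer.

28

Distances from H: A:1, B:2, C:3, D:1, E:5, F:4, G:5, I:4, J:1, K:2.
Sum = 1 + 2 + 3 + 1 + 5 + 4 + 5 + 4 + 1 + 2 = 28.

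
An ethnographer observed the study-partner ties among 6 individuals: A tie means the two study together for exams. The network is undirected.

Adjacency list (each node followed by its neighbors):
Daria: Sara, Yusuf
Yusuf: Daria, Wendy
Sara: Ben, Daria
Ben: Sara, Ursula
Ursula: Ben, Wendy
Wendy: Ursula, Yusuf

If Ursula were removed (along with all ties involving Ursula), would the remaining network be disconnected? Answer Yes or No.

No

Even without Ursula, every remaining node can still reach every other (the residual graph is connected), so Ursula is not a cut vertex.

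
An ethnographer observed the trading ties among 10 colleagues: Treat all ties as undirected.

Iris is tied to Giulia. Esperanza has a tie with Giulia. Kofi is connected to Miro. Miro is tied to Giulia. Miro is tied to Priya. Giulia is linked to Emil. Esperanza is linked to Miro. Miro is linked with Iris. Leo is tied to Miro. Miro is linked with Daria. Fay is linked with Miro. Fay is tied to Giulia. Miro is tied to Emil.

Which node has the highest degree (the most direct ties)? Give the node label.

Degrees — Daria:1, Emil:2, Esperanza:2, Fay:2, Giulia:5, Iris:2, Kofi:1, Leo:1, Miro:9, Priya:1.
The maximum is 9, attained only by Miro.

Miro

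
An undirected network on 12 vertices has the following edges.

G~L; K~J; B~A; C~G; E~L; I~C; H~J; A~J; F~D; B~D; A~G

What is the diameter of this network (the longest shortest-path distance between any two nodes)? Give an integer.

Eccentricity of each node (its greatest distance to any other): A:3, B:4, C:5, D:5, E:6, F:6, G:4, H:5, I:6, J:4, K:5, L:5.
The maximum eccentricity is 6, realized for instance by the pair I–F via I – C – G – A – B – D – F. So the diameter is 6.

6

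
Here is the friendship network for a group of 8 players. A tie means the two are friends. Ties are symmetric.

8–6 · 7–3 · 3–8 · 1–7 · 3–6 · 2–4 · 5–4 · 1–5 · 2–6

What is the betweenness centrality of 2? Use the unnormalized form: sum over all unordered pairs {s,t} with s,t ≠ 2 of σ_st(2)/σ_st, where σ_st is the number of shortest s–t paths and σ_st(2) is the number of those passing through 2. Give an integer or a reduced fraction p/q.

9/2

Pairs whose geodesics pass through 2 — 8–5: 1/2; 8–4: 1; 3–4: 1; 5–6: 1; 4–6: 1.
All other pairs contribute 0.
Summing the contributions gives betweenness(2) = 9/2.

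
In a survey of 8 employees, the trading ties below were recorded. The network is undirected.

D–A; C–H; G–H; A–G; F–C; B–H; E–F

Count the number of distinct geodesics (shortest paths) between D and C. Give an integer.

1

The shortest distance is 4, and the only length-4 path is D–A–G–H–C. So there is exactly 1 shortest path.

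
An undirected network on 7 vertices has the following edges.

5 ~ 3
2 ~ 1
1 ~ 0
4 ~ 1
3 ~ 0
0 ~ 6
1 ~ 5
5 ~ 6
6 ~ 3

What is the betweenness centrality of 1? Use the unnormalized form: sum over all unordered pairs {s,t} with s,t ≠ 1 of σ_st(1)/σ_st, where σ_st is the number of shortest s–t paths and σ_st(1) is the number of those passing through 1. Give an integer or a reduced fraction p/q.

28/3

Pairs whose geodesics pass through 1 — 0–5: 1/3; 0–4: 1; 0–2: 1; 3–4: 2/2; 3–2: 2/2; 5–4: 1; 5–2: 1; 4–6: 2/2; 4–2: 1; 6–2: 2/2.
All other pairs contribute 0.
Summing the contributions gives betweenness(1) = 28/3.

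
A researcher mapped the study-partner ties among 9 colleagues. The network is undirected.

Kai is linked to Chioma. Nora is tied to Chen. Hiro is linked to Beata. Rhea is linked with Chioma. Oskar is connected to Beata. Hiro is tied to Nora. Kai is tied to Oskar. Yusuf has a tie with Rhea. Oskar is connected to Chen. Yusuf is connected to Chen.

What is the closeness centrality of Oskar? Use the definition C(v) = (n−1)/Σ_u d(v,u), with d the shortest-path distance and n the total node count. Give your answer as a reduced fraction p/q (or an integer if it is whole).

Distances from Oskar: Beata:1, Chen:1, Chioma:2, Hiro:2, Kai:1, Nora:2, Rhea:3, Yusuf:2. Sum = 14.
n = 9, so closeness = 8/14 = 4/7.

4/7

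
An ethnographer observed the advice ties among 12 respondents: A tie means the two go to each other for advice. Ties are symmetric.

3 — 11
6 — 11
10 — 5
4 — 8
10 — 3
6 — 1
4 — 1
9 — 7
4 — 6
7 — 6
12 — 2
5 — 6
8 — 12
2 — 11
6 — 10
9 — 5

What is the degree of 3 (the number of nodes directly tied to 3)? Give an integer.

3 is directly tied to 10 and 11. That is 2 neighbors, so the degree of 3 is 2.

2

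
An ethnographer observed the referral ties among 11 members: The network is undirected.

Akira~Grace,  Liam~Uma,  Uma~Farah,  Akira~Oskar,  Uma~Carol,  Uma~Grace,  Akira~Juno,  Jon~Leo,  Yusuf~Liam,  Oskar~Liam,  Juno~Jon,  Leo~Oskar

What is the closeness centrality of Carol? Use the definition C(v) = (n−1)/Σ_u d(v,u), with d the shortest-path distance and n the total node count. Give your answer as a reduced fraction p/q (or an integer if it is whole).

10/29

Distances from Carol: Akira:3, Farah:2, Grace:2, Jon:5, Juno:4, Leo:4, Liam:2, Oskar:3, Uma:1, Yusuf:3. Sum = 29.
n = 11, so closeness = 10/29.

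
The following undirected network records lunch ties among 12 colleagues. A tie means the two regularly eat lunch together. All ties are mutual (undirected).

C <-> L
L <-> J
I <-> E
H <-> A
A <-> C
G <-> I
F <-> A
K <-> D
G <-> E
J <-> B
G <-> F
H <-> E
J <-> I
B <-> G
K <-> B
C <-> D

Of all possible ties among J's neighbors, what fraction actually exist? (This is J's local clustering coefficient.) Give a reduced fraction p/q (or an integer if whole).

J's neighbors: B, I, and L (k = 3).
Possible neighbor pairs: C(3,2) = 3. Edges among them: none → e = 0.
Clustering(J) = 0/3 = 0.

0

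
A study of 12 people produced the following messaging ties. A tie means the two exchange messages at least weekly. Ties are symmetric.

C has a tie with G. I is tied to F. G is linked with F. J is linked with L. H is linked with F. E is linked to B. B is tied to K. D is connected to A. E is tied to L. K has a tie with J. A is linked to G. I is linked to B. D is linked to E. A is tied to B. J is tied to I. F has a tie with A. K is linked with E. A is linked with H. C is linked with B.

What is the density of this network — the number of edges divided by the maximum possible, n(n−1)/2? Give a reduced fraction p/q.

19/66

There are 19 edges and 12 nodes, so the maximum possible is C(12,2) = 66.
Density = 19/66.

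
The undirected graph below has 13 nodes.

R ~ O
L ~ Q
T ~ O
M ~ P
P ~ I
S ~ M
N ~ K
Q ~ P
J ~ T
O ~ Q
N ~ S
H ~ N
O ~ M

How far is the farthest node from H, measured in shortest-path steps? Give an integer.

Distances from H: I:5, J:6, K:2, L:6, M:3, N:1, O:4, P:4, Q:5, R:5, S:2, T:5.
The largest is 6 (to L and J), so the eccentricity of H is 6.

6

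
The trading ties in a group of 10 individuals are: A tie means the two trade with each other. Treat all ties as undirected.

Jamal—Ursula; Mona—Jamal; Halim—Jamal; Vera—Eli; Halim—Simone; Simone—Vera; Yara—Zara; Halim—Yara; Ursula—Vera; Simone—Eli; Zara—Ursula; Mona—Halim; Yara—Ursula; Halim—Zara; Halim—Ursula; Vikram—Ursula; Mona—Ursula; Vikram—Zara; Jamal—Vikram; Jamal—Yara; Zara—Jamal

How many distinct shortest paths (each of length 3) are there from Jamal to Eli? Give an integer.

2

The shortest distance is 3. The length-3 paths are: Jamal–Ursula–Vera–Eli; Jamal–Halim–Simone–Eli.
That gives 2 distinct shortest paths.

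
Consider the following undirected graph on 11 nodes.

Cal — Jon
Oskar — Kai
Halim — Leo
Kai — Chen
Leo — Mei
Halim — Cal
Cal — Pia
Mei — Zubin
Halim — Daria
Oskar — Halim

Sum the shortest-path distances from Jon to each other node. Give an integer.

Distances from Jon: Cal:1, Chen:5, Daria:3, Halim:2, Kai:4, Leo:3, Mei:4, Oskar:3, Pia:2, Zubin:5.
Sum = 1 + 5 + 3 + 2 + 4 + 3 + 4 + 3 + 2 + 5 = 32.

32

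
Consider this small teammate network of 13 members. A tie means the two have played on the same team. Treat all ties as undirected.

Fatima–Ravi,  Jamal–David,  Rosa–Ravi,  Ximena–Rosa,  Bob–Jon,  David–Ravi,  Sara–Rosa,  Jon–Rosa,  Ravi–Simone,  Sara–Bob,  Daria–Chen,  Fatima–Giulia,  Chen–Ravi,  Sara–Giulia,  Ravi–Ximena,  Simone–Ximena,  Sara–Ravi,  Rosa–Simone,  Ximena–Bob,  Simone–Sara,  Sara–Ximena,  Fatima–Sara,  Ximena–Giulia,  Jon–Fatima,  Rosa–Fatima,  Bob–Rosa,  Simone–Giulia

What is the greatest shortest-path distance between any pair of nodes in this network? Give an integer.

Eccentricity of each node (its greatest distance to any other): Bob:4, Chen:3, Daria:4, David:3, Fatima:3, Giulia:4, Jamal:4, Jon:4, Ravi:2, Rosa:3, Sara:3, Simone:3, Ximena:3.
The maximum eccentricity is 4, realized for instance by the pair Jamal–Daria via Jamal – David – Ravi – Chen – Daria. So the diameter is 4.

4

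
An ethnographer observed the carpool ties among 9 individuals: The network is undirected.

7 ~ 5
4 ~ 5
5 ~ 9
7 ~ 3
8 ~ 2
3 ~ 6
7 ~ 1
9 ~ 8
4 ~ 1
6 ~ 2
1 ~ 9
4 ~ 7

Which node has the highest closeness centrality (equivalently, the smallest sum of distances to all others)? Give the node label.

7

Farness (sum of distances to all others) for each node — 1:15, 2:19, 3:16, 4:17, 5:15, 6:18, 7:14, 8:17, 9:15.
The smallest farness is 14, for 7, so 7 has the highest closeness.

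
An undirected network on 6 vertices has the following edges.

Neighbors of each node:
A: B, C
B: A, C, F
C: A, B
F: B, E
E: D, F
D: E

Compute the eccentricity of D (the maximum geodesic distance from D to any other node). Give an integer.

Distances from D: A:4, B:3, C:4, E:1, F:2.
The largest is 4 (to A and C), so the eccentricity of D is 4.

4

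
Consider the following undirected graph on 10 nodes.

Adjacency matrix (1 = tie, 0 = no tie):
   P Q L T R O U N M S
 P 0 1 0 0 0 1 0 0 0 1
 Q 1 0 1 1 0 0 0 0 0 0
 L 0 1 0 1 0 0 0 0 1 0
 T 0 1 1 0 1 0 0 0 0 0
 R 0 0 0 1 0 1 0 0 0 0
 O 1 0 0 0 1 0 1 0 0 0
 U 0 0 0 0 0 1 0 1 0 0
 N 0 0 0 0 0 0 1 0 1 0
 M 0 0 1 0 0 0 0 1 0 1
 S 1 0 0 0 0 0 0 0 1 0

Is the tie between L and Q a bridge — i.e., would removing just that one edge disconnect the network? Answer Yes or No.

No

Even without that edge, L still reaches Q via L – T – Q, so the network stays connected. Not a bridge.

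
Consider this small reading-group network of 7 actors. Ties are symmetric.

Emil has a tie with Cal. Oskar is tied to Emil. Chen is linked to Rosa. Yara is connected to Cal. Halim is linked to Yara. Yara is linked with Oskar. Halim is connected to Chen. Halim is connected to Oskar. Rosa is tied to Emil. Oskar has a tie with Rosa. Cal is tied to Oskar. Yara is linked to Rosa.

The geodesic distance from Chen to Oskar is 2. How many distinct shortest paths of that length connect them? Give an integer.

2

The shortest distance is 2. The length-2 paths are: Chen–Halim–Oskar; Chen–Rosa–Oskar.
That gives 2 distinct shortest paths.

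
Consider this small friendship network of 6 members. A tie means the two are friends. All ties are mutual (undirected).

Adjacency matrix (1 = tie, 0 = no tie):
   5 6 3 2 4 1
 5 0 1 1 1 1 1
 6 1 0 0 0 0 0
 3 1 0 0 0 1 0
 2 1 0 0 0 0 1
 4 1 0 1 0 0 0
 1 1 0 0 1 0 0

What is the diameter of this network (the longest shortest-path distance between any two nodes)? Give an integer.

Eccentricity of each node (its greatest distance to any other): 1:2, 2:2, 3:2, 4:2, 5:1, 6:2.
The maximum eccentricity is 2, realized for instance by the pair 6–3 via 6 – 5 – 3. So the diameter is 2.

2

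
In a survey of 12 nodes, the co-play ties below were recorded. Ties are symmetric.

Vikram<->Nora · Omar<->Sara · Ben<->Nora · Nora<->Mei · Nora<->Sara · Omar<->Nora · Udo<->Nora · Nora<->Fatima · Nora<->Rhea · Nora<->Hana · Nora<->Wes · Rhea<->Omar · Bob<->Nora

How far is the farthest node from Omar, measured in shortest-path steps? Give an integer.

2

Distances from Omar: Ben:2, Bob:2, Fatima:2, Hana:2, Mei:2, Nora:1, Rhea:1, Sara:1, Udo:2, Vikram:2, Wes:2.
The largest is 2 (to Hana, Vikram, Bob, Wes, Ben, Fatima, Udo, and Mei), so the eccentricity of Omar is 2.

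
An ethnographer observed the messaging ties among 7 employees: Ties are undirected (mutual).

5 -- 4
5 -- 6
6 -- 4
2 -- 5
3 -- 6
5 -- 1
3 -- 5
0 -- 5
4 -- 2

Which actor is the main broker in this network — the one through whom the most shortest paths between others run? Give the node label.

5

Unnormalized betweenness of each node: 0:0, 1:0, 2:0, 3:0, 4:1/2, 5:11, 6:1/2.
5 has the largest value, 11, making it the main broker — the node through which the most shortest paths run.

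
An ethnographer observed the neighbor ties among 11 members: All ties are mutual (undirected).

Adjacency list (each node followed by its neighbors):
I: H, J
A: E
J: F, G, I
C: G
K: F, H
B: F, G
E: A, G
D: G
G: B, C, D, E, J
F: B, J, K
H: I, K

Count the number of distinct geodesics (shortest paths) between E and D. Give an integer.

1

The shortest distance is 2, and the only length-2 path is E–G–D. So there is exactly 1 shortest path.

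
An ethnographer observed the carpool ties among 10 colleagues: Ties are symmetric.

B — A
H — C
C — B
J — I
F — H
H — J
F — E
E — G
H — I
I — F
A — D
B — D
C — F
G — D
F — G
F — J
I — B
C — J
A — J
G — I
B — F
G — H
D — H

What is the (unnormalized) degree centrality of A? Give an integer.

3

A is directly tied to B, D, and J. That is 3 neighbors, so the degree of A is 3.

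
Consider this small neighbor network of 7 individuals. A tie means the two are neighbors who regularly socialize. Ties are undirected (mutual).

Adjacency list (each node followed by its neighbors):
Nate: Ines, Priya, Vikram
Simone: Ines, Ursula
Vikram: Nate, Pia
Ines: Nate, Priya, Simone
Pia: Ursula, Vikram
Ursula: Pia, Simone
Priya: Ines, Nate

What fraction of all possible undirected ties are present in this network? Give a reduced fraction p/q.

There are 8 edges and 7 nodes, so the maximum possible is C(7,2) = 21.
Density = 8/21.

8/21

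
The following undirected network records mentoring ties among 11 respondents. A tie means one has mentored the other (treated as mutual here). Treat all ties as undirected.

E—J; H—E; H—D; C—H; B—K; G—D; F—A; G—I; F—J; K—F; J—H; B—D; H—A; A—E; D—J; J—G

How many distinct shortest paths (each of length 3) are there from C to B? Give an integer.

1

The shortest distance is 3, and the only length-3 path is C–H–D–B. So there is exactly 1 shortest path.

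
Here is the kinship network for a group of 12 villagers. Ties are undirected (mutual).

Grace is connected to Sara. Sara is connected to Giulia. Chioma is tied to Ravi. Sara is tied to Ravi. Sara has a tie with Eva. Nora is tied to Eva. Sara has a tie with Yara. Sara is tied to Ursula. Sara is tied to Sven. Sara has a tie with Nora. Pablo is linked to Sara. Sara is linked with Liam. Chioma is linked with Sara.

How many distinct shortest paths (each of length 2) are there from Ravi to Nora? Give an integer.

1

The shortest distance is 2, and the only length-2 path is Ravi–Sara–Nora. So there is exactly 1 shortest path.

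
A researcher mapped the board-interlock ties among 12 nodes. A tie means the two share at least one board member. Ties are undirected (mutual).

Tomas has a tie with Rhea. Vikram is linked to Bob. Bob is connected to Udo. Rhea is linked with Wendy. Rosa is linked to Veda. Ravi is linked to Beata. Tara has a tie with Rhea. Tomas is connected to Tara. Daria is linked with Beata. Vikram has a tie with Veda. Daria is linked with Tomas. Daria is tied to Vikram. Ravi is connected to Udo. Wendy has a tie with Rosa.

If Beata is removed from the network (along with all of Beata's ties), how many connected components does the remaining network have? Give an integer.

Beata's neighbors (Daria and Ravi) remain reachable from one another through other ties, so the rest of the network stays in one piece.

1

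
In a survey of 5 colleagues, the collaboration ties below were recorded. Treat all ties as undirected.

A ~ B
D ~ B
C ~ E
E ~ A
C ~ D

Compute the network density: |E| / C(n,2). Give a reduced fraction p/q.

There are 5 edges and 5 nodes, so the maximum possible is C(5,2) = 10.
Density = 5/10 = 1/2.

1/2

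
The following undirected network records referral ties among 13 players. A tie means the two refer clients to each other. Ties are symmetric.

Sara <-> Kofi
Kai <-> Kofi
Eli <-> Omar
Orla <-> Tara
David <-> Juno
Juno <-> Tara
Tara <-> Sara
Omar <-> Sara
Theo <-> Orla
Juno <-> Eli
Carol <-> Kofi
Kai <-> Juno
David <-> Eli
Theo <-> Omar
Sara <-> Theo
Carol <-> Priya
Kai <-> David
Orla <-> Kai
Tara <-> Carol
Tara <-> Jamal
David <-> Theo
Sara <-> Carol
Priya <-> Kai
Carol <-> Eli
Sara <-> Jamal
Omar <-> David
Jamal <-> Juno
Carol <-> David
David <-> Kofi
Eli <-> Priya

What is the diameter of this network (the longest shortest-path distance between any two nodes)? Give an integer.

Eccentricity of each node (its greatest distance to any other): Carol:2, David:2, Eli:3, Jamal:3, Juno:2, Kai:2, Kofi:2, Omar:2, Orla:3, Priya:3, Sara:2, Tara:2, Theo:3.
The maximum eccentricity is 3, realized for instance by the pair Theo–Priya via Theo – David – Kai – Priya. So the diameter is 3.

3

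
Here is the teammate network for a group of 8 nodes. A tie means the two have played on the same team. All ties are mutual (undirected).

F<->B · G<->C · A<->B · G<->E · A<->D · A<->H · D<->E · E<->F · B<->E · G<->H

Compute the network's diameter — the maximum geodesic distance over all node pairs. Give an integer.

Eccentricity of each node (its greatest distance to any other): A:3, B:3, C:3, D:3, E:2, F:3, G:2, H:3.
The maximum eccentricity is 3, realized for instance by the pair C–F via C – G – E – F. So the diameter is 3.

3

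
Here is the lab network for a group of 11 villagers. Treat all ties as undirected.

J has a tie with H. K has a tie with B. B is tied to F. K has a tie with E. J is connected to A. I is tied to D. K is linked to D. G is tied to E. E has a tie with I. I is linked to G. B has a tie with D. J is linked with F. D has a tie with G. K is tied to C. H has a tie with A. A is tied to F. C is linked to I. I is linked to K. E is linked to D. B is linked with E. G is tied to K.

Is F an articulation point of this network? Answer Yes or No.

Removing F leaves {B, C, D, E, G, I, and K} with no path to {A, H, and J}, so the network splits into 2 components. F is a cut vertex.

Yes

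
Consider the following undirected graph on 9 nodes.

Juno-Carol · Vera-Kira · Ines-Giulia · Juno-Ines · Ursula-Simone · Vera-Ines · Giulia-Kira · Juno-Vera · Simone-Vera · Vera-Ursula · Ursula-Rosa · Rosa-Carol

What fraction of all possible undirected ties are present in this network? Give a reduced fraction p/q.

There are 12 edges and 9 nodes, so the maximum possible is C(9,2) = 36.
Density = 12/36 = 1/3.

1/3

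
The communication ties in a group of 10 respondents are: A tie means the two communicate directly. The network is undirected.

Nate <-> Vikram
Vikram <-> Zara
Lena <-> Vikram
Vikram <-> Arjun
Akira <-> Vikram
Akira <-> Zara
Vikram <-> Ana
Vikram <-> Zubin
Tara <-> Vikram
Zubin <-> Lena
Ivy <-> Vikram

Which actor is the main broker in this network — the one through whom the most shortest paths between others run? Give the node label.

Unnormalized betweenness of each node: Akira:0, Ana:0, Arjun:0, Ivy:0, Lena:0, Nate:0, Tara:0, Vikram:34, Zara:0, Zubin:0.
Vikram has the largest value, 34, making it the main broker — the node through which the most shortest paths run.

Vikram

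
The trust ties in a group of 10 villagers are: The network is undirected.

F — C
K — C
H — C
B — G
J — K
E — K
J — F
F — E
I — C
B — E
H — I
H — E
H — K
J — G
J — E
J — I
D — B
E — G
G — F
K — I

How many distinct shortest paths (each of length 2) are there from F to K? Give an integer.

3

The shortest distance is 2. The length-2 paths are: F–J–K; F–E–K; F–C–K.
That gives 3 distinct shortest paths.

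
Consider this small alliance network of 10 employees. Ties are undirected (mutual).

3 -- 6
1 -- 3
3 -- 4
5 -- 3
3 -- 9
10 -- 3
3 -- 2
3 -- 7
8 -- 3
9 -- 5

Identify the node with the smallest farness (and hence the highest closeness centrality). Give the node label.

Farness (sum of distances to all others) for each node — 1:17, 2:17, 3:9, 4:17, 5:16, 6:17, 7:17, 8:17, 9:16, 10:17.
The smallest farness is 9, for 3, so 3 has the highest closeness.

3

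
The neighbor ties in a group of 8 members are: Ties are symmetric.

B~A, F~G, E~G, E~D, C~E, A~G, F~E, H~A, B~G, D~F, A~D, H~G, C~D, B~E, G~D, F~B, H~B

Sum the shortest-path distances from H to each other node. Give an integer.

Distances from H: A:1, B:1, C:3, D:2, E:2, F:2, G:1.
Sum = 1 + 1 + 3 + 2 + 2 + 2 + 1 = 12.

12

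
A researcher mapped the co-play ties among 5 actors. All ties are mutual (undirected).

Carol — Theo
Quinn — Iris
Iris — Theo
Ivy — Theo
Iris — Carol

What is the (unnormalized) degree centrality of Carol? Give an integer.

Carol is directly tied to Iris and Theo. That is 2 neighbors, so the degree of Carol is 2.

2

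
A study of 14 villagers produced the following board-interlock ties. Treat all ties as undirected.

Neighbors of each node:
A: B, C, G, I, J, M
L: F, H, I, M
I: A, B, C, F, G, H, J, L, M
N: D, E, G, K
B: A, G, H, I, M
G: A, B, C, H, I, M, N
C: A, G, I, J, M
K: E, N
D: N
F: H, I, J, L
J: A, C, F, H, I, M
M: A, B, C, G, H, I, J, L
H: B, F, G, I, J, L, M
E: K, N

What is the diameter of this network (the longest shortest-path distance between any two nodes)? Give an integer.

4

Eccentricity of each node (its greatest distance to any other): A:3, B:3, C:3, D:4, E:4, F:4, G:2, H:3, I:3, J:4, K:4, L:4, M:3, N:3.
The maximum eccentricity is 4, realized for instance by the pair K–J via K – N – G – A – J. So the diameter is 4.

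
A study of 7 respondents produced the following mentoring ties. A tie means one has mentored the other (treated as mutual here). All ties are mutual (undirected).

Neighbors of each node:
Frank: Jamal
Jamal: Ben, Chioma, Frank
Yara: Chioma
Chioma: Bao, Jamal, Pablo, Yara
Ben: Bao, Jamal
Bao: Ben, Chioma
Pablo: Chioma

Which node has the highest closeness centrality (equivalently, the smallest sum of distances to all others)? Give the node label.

Farness (sum of distances to all others) for each node — Bao:11, Ben:12, Chioma:8, Frank:14, Jamal:9, Pablo:13, Yara:13.
The smallest farness is 8, for Chioma, so Chioma has the highest closeness.

Chioma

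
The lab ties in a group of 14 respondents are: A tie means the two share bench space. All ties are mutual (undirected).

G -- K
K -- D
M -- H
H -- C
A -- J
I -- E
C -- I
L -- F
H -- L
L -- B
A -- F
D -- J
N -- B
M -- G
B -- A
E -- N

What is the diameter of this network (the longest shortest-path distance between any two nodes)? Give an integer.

Eccentricity of each node (its greatest distance to any other): A:4, B:4, C:5, D:6, E:6, F:4, G:5, H:4, I:6, J:5, K:6, L:4, M:4, N:5.
The maximum eccentricity is 6, realized for instance by the pair E–K via E – N – B – A – J – D – K. So the diameter is 6.

6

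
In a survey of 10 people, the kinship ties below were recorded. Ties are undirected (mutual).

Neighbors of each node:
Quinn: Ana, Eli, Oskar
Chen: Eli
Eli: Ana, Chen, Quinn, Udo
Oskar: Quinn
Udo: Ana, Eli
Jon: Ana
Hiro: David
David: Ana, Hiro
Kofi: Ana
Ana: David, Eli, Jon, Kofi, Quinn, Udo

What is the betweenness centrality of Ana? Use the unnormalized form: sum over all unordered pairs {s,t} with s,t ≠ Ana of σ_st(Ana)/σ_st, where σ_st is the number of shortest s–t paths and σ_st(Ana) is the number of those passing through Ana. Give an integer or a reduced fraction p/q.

26

Pairs whose geodesics pass through Ana — Quinn–Kofi: 1; Quinn–Jon: 1; Quinn–David: 1; Quinn–Hiro: 1; Quinn–Udo: 1/2; Kofi–Jon: 1; Kofi–David: 1; Kofi–Oskar: 1; Kofi–Hiro: 1; Kofi–Eli: 1; Kofi–Chen: 1; Kofi–Udo: 1; Jon–David: 1; Jon–Oskar: 1 … (+13 more pairs).
All other pairs contribute 0.
Summing the contributions gives betweenness(Ana) = 26.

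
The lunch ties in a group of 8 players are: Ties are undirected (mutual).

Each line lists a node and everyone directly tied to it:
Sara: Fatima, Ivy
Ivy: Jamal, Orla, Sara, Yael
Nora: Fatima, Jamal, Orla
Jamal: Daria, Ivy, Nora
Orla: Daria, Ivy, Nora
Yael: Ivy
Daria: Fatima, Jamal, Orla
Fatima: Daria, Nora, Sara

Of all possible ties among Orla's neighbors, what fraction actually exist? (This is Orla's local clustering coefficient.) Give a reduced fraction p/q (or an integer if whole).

0

Orla's neighbors: Daria, Ivy, and Nora (k = 3).
Possible neighbor pairs: C(3,2) = 3. Edges among them: none → e = 0.
Clustering(Orla) = 0/3 = 0.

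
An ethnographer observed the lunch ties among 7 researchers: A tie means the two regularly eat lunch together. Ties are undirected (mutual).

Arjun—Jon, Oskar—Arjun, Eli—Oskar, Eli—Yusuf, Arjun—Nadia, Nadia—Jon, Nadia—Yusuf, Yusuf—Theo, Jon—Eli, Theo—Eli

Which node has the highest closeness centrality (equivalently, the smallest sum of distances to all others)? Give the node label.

Eli

Farness (sum of distances to all others) for each node — Arjun:10, Eli:8, Jon:9, Nadia:9, Oskar:10, Theo:11, Yusuf:9.
The smallest farness is 8, for Eli, so Eli has the highest closeness.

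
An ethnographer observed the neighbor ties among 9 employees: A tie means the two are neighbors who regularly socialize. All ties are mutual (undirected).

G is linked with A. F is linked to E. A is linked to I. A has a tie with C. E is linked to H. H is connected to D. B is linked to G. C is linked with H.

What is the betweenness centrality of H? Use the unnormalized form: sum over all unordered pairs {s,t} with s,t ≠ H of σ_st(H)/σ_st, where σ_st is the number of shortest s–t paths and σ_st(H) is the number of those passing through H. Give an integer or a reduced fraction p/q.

17

Pairs whose geodesics pass through H — C–E: 1; C–D: 1; C–F: 1; E–D: 1; E–B: 1; E–G: 1; E–I: 1; E–A: 1; D–B: 1; D–G: 1; D–F: 1; D–I: 1; D–A: 1; B–F: 1 … (+3 more pairs).
All other pairs contribute 0.
Summing the contributions gives betweenness(H) = 17.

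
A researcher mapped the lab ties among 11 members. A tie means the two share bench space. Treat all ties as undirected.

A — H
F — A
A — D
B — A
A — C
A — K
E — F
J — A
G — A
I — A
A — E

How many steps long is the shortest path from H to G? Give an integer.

One shortest route is H – A – G, which uses 2 edges, and H and G are not directly tied, so nothing shorter exists. So d(H,G) = 2.

2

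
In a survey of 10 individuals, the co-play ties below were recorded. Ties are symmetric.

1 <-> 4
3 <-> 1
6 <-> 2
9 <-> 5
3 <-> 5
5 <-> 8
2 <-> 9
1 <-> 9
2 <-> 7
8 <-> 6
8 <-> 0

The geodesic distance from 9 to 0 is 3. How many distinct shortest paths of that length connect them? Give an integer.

1

The shortest distance is 3, and the only length-3 path is 9–5–8–0. So there is exactly 1 shortest path.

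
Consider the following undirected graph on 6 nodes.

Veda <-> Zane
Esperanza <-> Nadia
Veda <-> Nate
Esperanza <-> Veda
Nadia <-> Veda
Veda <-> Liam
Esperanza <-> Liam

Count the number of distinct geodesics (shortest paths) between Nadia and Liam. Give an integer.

The shortest distance is 2. The length-2 paths are: Nadia–Veda–Liam; Nadia–Esperanza–Liam.
That gives 2 distinct shortest paths.

2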